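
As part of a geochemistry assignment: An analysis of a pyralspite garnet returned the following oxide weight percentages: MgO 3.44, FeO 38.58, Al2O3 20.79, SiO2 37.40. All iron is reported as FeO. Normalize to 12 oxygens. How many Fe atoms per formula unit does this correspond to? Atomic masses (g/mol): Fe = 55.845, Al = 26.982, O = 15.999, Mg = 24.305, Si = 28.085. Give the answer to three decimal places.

2.599 Fe apfu

MgO: 3.44/40.304 = 0.08535 mol → 0.08535 mol Mg, 0.08535 mol O.
FeO: 38.58/71.844 = 0.53700 mol → 0.53700 mol Fe, 0.53700 mol O.
Al2O3: 20.79/101.961 = 0.20390 mol → 0.40780 mol Al, 0.61170 mol O.
SiO2: 37.40/60.083 = 0.62247 mol → 0.62247 mol Si, 1.24494 mol O.
Total oxygen = 2.47899 mol. Normalization factor = 12/2.47899 = 4.84068.
Fe per 12 O = 0.53700 × 4.84068 = 2.599.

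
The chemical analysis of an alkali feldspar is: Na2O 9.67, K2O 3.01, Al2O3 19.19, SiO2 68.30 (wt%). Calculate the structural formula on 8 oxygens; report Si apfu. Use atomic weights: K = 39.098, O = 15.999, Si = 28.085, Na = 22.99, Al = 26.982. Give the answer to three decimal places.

3.005 Si apfu

Na2O: 9.67/61.979 = 0.15602 mol → 0.31204 mol Na, 0.15602 mol O.
K2O: 3.01/94.195 = 0.03195 mol → 0.06390 mol K, 0.03195 mol O.
Al2O3: 19.19/101.961 = 0.18821 mol → 0.37642 mol Al, 0.56463 mol O.
SiO2: 68.30/60.083 = 1.13676 mol → 1.13676 mol Si, 2.27352 mol O.
Total oxygen = 3.02612 mol. Normalization factor = 8/3.02612 = 2.64365.
Si per 8 O = 1.13676 × 2.64365 = 3.005.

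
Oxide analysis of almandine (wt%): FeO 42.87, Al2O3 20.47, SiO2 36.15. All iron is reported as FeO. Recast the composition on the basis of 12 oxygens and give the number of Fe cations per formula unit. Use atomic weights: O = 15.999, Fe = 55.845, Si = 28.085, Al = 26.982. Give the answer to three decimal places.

FeO: 42.87/71.844 = 0.59671 mol → 0.59671 mol Fe, 0.59671 mol O.
Al2O3: 20.47/101.961 = 0.20076 mol → 0.40152 mol Al, 0.60228 mol O.
SiO2: 36.15/60.083 = 0.60167 mol → 0.60167 mol Si, 1.20334 mol O.
Total oxygen = 2.40233 mol. Normalization factor = 12/2.40233 = 4.99515.
Fe per 12 O = 0.59671 × 4.99515 = 2.981.

2.981 Fe apfu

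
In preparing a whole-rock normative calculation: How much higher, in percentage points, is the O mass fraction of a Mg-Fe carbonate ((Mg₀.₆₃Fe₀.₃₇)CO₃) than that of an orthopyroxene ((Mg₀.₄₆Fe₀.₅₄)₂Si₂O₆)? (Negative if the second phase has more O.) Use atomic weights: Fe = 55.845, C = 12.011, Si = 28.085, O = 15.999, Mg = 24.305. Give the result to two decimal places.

O in (Mg₀.₆₃Fe₀.₃₇)CO₃: molar mass 95.983 g/mol; 3×15.999 = 47.997 g → 50.01 wt%.
O in (Mg₀.₄₆Fe₀.₅₄)₂Si₂O₆: molar mass 234.837 g/mol; 6×15.999 = 95.994 g → 40.88 wt%.
Difference = 50.01 − 40.88 = 9.13 percentage points.

9.13 percentage points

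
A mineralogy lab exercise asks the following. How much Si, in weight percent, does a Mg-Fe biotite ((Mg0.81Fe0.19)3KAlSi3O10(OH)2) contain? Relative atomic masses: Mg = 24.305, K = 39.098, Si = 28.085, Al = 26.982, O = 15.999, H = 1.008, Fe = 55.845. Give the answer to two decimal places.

19.36 weight percent

M((Mg0.81Fe0.19)3KAlSi3O10(OH)2) = 435.232 g/mol.
Si contributes 3 × 28.085 = 84.255 g per mole.
84.255/435.232 = 0.1936 → 19.36%.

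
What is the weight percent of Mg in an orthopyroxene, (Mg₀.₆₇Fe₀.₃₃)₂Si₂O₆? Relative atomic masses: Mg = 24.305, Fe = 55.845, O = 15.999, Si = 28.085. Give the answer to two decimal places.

Molar mass of (Mg₀.₆₇Fe₀.₃₃)₂Si₂O₆: 1.34·24.305 + 0.66·55.845 + 2·28.085 + 6·15.999 = 221.590 g/mol.
Mass of Mg per formula unit: 1.34 × 24.305 = 32.569 g.
Weight fraction Mg = 32.569 / 221.590 = 0.1470.

14.70 mass %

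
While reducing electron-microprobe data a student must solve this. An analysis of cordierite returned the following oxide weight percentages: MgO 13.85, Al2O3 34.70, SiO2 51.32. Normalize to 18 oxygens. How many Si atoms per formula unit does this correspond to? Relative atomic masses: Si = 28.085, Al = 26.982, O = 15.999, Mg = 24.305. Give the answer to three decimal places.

13.85 wt% MgO ÷ 40.304 g/mol = 0.34364 mol, giving 0.34364 Mg and 0.34364 O.
34.70 wt% Al2O3 ÷ 101.961 g/mol = 0.34033 mol, giving 0.68066 Al and 1.02099 O.
51.32 wt% SiO2 ÷ 60.083 g/mol = 0.85415 mol, giving 0.85415 Si and 1.70830 O.
Oxygen sums to 3.07293; scaling by 18/3.07293 = 5.85760 puts the formula on 18 O.
Si: 0.85415 × 5.85760 = 5.003 atoms per formula unit.

5.003 Si apfu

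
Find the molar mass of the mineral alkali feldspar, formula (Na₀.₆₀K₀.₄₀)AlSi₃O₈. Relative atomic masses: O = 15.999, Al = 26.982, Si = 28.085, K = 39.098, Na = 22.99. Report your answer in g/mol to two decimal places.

268.66 g/mol

Na: 0.60 × 22.99 = 13.7940
K: 0.40 × 39.098 = 15.6392
Al: 1 × 26.982 = 26.9820
Si: 3 × 28.085 = 84.2550
O: 8 × 15.999 = 127.9920
Summing the contributions gives the formula mass.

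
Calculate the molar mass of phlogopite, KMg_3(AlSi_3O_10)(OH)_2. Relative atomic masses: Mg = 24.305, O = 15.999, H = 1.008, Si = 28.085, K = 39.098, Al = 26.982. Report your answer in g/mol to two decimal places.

K: 1 × 39.098 = 39.0980
Mg: 3 × 24.305 = 72.9150
Al: 1 × 26.982 = 26.9820
Si: 3 × 28.085 = 84.2550
O: 12 × 15.999 = 191.9880
H: 2 × 1.008 = 2.0160
Summing the contributions gives the formula mass.

417.25 g/mol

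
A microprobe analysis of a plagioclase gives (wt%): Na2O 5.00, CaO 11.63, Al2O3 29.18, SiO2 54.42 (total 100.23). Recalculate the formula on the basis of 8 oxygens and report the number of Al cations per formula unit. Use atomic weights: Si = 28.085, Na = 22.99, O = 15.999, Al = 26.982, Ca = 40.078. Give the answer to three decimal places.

5.00 wt% Na2O ÷ 61.979 g/mol = 0.08067 mol, giving 0.16134 Na and 0.08067 O.
11.63 wt% CaO ÷ 56.077 g/mol = 0.20739 mol, giving 0.20739 Ca and 0.20739 O.
29.18 wt% Al2O3 ÷ 101.961 g/mol = 0.28619 mol, giving 0.57238 Al and 0.85857 O.
54.42 wt% SiO2 ÷ 60.083 g/mol = 0.90575 mol, giving 0.90575 Si and 1.81150 O.
Oxygen sums to 2.95813; scaling by 8/2.95813 = 2.70441 puts the formula on 8 O.
Al: 0.57238 × 2.70441 = 1.548 atoms per formula unit.

1.548 Al apfu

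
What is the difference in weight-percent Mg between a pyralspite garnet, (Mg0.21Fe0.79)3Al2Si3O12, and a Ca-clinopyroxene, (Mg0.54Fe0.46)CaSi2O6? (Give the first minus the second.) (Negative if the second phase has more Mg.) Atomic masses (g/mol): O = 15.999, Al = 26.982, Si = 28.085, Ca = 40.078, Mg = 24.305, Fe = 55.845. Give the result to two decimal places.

M((Mg0.21Fe0.79)3Al2Si3O12) = 477.872 g/mol, so wt% Mg = 15.312/477.872 × 100 = 3.20%.
M((Mg0.54Fe0.46)CaSi2O6) = 231.055 g/mol, so wt% Mg = 13.125/231.055 × 100 = 5.68%.
3.20 − 5.68 = -2.48 pp.

-2.48 percentage points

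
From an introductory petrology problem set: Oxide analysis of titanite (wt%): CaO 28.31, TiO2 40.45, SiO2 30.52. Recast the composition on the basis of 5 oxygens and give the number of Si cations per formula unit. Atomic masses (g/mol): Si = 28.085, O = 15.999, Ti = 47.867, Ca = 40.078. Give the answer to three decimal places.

28.31 wt% CaO ÷ 56.077 g/mol = 0.50484 mol, giving 0.50484 Ca and 0.50484 O.
40.45 wt% TiO2 ÷ 79.865 g/mol = 0.50648 mol, giving 0.50648 Ti and 1.01296 O.
30.52 wt% SiO2 ÷ 60.083 g/mol = 0.50796 mol, giving 0.50796 Si and 1.01592 O.
Oxygen sums to 2.53372; scaling by 5/2.53372 = 1.97338 puts the formula on 5 O.
Si: 0.50796 × 1.97338 = 1.002 atoms per formula unit.

1.002 Si apfu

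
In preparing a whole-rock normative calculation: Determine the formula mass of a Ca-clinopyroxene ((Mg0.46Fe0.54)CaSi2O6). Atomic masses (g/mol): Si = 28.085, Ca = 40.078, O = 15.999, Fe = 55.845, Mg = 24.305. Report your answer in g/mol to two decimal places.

233.58 g/mol

M = 0.46·24.305 + 0.54·55.845 + 1·40.078 + 2·28.085 + 6·15.999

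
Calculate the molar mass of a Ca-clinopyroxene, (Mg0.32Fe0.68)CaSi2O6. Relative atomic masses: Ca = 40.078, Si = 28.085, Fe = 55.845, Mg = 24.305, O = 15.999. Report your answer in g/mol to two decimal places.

237.99 g/mol

The formula mass is the sum 0.32·24.305 + 0.68·55.845 + 1·40.078 + 2·28.085 + 6·15.999.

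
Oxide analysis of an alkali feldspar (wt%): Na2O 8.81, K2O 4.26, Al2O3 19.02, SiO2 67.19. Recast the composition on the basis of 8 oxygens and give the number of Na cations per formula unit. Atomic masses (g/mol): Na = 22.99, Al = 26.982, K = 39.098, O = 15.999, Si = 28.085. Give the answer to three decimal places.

0.762 Na apfu

8.81 wt% Na2O ÷ 61.979 g/mol = 0.14214 mol, giving 0.28428 Na and 0.14214 O.
4.26 wt% K2O ÷ 94.195 g/mol = 0.04523 mol, giving 0.09046 K and 0.04523 O.
19.02 wt% Al2O3 ÷ 101.961 g/mol = 0.18654 mol, giving 0.37308 Al and 0.55962 O.
67.19 wt% SiO2 ÷ 60.083 g/mol = 1.11829 mol, giving 1.11829 Si and 2.23658 O.
Oxygen sums to 2.98357; scaling by 8/2.98357 = 2.68135 puts the formula on 8 O.
Na: 0.28428 × 2.68135 = 0.762 atoms per formula unit.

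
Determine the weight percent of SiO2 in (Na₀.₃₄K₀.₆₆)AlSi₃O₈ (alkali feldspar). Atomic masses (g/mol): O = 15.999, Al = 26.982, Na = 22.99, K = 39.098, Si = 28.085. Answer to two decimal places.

Molar mass of (Na₀.₃₄K₀.₆₆)AlSi₃O₈ = 0.34*22.99 + 0.66*39.098 + 1*26.982 + 3*28.085 + 8*15.999 = 272.850 g/mol.
Each formula unit contains 3 Si, equivalent to 3/1 = 3.0000 mol SiO2.
M(SiO2) = 1×28.085 + 2×15.999 = 60.083 g/mol.
Mass of SiO2 per formula unit = 3.0000 × 60.083 = 180.249 g.
SiO2 wt% = 180.249 / 272.850 × 100 = 66.06%.

66.06 wt%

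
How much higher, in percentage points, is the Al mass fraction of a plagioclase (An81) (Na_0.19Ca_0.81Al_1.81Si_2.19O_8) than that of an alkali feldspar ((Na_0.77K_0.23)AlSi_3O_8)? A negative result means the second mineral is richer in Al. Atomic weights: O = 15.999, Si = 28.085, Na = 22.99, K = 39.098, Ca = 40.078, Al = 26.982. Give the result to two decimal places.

7.60 percentage points

First mineral: 48.837 g Al in 275.167 g formula = 17.75 wt% Al.
Second mineral: 26.982 g Al in 265.924 g formula = 10.15 wt% Al.
17.75% − 10.15% gives a difference of 7.60 percentage points.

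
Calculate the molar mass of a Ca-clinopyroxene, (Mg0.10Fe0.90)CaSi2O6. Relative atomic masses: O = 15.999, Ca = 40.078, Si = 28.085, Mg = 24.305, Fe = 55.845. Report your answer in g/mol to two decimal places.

Mg: 0.10 × 24.305 = 2.4305
Fe: 0.90 × 55.845 = 50.2605
Ca: 1 × 40.078 = 40.0780
Si: 2 × 28.085 = 56.1700
O: 6 × 15.999 = 95.9940
Summing the contributions gives the formula mass.

244.93 g/mol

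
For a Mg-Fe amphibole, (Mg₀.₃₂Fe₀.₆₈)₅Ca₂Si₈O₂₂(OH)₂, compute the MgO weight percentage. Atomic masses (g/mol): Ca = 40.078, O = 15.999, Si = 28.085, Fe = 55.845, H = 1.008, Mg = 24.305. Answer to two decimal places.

7.01 wt%

Formula mass = 919.589 g/mol.
1.60 Mg → 1.6000 mol MgO per formula unit; M(MgO) = 40.304, so MgO mass = 64.486 g.
64.486/919.589 × 100 = 7.01 wt%.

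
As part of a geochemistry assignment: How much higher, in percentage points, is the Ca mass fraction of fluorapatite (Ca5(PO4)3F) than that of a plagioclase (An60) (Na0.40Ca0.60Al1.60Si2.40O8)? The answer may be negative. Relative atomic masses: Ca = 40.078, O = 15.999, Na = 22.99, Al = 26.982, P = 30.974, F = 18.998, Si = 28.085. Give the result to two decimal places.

First mineral: 200.390 g Ca in 504.298 g formula = 39.74 wt% Ca.
Second mineral: 24.047 g Ca in 271.810 g formula = 8.85 wt% Ca.
39.74% − 8.85% gives a difference of 30.89 percentage points.

30.89 percentage points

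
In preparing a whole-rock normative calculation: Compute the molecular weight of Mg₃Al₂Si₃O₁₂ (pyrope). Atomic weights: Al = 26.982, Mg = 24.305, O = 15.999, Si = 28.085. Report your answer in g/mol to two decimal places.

403.12 g/mol

M = 3*24.305 + 2*26.982 + 3*28.085 + 12*15.999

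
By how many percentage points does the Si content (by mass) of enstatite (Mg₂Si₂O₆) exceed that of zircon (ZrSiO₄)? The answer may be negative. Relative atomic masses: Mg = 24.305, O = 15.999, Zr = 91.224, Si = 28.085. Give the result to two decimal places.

Si in Mg₂Si₂O₆: molar mass 200.774 g/mol; 2×28.085 = 56.170 g → 27.98 wt%.
Si in ZrSiO₄: molar mass 183.305 g/mol; 1×28.085 = 28.085 g → 15.32 wt%.
Difference = 27.98 − 15.32 = 12.66 percentage points.

12.66 percentage points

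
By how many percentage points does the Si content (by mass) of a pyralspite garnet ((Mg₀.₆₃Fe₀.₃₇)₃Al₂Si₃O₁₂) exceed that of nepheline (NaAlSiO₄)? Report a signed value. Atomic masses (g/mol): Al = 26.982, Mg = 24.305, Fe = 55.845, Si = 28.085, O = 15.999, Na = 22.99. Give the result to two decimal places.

-0.54 percentage points

First mineral: 84.255 g Si in 438.131 g formula = 19.23 wt% Si.
Second mineral: 28.085 g Si in 142.053 g formula = 19.77 wt% Si.
19.23% − 19.77% gives a difference of -0.54 percentage points.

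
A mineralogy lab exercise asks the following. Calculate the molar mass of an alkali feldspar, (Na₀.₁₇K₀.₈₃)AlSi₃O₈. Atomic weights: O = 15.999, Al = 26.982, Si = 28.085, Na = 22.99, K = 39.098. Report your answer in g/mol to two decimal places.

Na: 0.17 × 22.99 = 3.9083
K: 0.83 × 39.098 = 32.4513
Al: 1 × 26.982 = 26.9820
Si: 3 × 28.085 = 84.2550
O: 8 × 15.999 = 127.9920
Summing the contributions gives the formula mass.

275.59 g/mol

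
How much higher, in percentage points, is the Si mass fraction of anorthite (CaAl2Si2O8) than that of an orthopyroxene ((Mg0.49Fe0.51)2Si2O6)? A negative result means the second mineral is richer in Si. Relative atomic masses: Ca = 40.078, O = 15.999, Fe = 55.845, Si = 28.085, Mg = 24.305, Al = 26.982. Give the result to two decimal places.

Si in CaAl2Si2O8: molar mass 278.204 g/mol; 2×28.085 = 56.170 g → 20.19 wt%.
Si in (Mg0.49Fe0.51)2Si2O6: molar mass 232.945 g/mol; 2×28.085 = 56.170 g → 24.11 wt%.
Difference = 20.19 − 24.11 = -3.92 percentage points.

-3.92 percentage points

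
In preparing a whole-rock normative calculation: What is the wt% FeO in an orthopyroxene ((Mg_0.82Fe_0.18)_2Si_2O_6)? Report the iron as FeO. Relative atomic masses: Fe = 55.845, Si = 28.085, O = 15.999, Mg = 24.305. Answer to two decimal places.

Molar mass of (Mg_0.82Fe_0.18)_2Si_2O_6 = 1.64*24.305 + 0.36*55.845 + 2*28.085 + 6*15.999 = 212.128 g/mol.
Each formula unit contains 0.36 Fe, equivalent to 0.36/1 = 0.3600 mol FeO.
M(FeO) = 1×55.845 + 1×15.999 = 71.844 g/mol.
Mass of FeO per formula unit = 0.3600 × 71.844 = 25.864 g.
FeO wt% = 25.864 / 212.128 × 100 = 12.19%.

12.19 wt%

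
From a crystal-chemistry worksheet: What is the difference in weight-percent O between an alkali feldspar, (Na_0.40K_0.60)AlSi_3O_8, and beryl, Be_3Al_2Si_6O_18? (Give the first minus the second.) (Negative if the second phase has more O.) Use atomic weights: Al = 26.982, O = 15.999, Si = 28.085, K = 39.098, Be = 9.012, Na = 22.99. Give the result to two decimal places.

-6.50 percentage points

M((Na_0.40K_0.60)AlSi_3O_8) = 271.884 g/mol, so wt% O = 127.992/271.884 × 100 = 47.08%.
M(Be_3Al_2Si_6O_18) = 537.492 g/mol, so wt% O = 287.982/537.492 × 100 = 53.58%.
47.08 − 53.58 = -6.50 pp.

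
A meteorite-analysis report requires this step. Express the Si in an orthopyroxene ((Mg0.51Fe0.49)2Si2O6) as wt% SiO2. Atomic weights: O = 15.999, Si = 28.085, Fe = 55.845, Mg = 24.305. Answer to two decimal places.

M((Mg0.51Fe0.49)2Si2O6) = 231.683 g/mol; M(SiO2) = 60.083 g/mol.
Moles SiO2 per formula unit = 2 Si ÷ 1 = 2.0000.
SiO2 fraction = (2.0000 × 60.083) / 231.683 = 120.166/231.683 = 0.5187.

51.87 wt%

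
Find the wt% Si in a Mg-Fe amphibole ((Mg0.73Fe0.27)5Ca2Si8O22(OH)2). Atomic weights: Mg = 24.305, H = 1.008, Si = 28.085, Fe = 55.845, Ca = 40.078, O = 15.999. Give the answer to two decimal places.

M((Mg0.73Fe0.27)5Ca2Si8O22(OH)2) = 854.932 g/mol.
Si contributes 8 × 28.085 = 224.680 g per mole.
224.680/854.932 = 0.2628 → 26.28%.

26.28 weight percent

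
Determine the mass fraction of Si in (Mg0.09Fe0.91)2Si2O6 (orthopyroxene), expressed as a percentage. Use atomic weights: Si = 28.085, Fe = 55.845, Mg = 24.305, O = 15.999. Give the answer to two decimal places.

21.76 wt%

Formula mass = 0.18×24.305 + 1.82×55.845 + 2×28.085 + 6×15.999 = 258.177 g/mol, of which 56.170 g is Si.
So Si makes up 56.170/258.177 = 0.2176 of the mass, i.e. 21.76%.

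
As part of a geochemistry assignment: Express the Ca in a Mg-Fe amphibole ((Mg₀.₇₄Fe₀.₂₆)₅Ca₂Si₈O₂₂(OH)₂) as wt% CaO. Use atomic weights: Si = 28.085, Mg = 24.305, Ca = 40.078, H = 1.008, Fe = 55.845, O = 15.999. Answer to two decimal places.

Molar mass of (Mg₀.₇₄Fe₀.₂₆)₅Ca₂Si₈O₂₂(OH)₂ = 3.70×24.305 + 1.30×55.845 + 2×40.078 + 8×28.085 + 24×15.999 + 2×1.008 = 853.355 g/mol.
Each formula unit contains 2 Ca, equivalent to 2/1 = 2.0000 mol CaO.
M(CaO) = 1×40.078 + 1×15.999 = 56.077 g/mol.
Mass of CaO per formula unit = 2.0000 × 56.077 = 112.154 g.
CaO wt% = 112.154 / 853.355 × 100 = 13.14%.

13.14 wt%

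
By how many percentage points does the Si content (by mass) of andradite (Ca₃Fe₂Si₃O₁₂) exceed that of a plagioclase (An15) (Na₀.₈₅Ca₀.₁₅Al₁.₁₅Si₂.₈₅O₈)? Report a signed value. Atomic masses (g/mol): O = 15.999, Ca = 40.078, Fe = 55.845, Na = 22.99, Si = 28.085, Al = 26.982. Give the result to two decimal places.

-13.67 percentage points

Si in Ca₃Fe₂Si₃O₁₂: molar mass 508.167 g/mol; 3×28.085 = 84.255 g → 16.58 wt%.
Si in Na₀.₈₅Ca₀.₁₅Al₁.₁₅Si₂.₈₅O₈: molar mass 264.617 g/mol; 2.85×28.085 = 80.042 g → 30.25 wt%.
Difference = 16.58 − 30.25 = -13.67 percentage points.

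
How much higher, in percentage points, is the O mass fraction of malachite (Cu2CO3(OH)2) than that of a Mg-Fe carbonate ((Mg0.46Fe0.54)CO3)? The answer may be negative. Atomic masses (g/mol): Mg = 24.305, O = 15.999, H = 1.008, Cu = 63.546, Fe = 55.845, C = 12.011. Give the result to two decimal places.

O in Cu2CO3(OH)2: molar mass 221.114 g/mol; 5×15.999 = 79.995 g → 36.18 wt%.
O in (Mg0.46Fe0.54)CO3: molar mass 101.345 g/mol; 3×15.999 = 47.997 g → 47.36 wt%.
Difference = 36.18 − 47.36 = -11.18 percentage points.

-11.18 percentage points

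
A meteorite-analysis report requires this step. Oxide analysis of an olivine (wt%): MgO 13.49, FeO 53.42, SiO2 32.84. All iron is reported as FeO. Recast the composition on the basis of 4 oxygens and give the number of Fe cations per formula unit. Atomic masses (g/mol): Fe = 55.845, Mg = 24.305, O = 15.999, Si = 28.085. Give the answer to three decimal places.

1.370 Fe apfu

MgO (M=40.304): mol = 0.33471; Mg = 0.33471, O = 0.33471.
FeO (M=71.844): mol = 0.74356; Fe = 0.74356, O = 0.74356.
SiO2 (M=60.083): mol = 0.54658; Si = 0.54658, O = 1.09316.
ΣO = 2.17143; factor = 4/ΣO = 1.84210.
Fe apfu = 0.74356 × 1.84210 = 1.370.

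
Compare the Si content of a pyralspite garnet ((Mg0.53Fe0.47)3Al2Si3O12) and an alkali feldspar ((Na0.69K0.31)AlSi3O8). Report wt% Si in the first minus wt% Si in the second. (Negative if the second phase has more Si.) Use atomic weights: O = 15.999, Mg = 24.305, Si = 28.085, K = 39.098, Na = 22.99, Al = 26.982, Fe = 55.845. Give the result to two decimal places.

First mineral: 84.255 g Si in 447.593 g formula = 18.82 wt% Si.
Second mineral: 84.255 g Si in 267.212 g formula = 31.53 wt% Si.
18.82% − 31.53% gives a difference of -12.71 percentage points.

-12.71 percentage points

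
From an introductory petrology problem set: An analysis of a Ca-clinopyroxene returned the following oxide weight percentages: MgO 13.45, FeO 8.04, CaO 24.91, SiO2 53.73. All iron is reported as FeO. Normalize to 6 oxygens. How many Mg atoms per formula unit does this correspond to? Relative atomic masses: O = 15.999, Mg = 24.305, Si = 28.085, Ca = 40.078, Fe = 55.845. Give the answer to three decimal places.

13.45 wt% MgO ÷ 40.304 g/mol = 0.33371 mol, giving 0.33371 Mg and 0.33371 O.
8.04 wt% FeO ÷ 71.844 g/mol = 0.11191 mol, giving 0.11191 Fe and 0.11191 O.
24.91 wt% CaO ÷ 56.077 g/mol = 0.44421 mol, giving 0.44421 Ca and 0.44421 O.
53.73 wt% SiO2 ÷ 60.083 g/mol = 0.89426 mol, giving 0.89426 Si and 1.78852 O.
Oxygen sums to 2.67835; scaling by 6/2.67835 = 2.24019 puts the formula on 6 O.
Mg: 0.33371 × 2.24019 = 0.748 atoms per formula unit.

0.748 Mg apfu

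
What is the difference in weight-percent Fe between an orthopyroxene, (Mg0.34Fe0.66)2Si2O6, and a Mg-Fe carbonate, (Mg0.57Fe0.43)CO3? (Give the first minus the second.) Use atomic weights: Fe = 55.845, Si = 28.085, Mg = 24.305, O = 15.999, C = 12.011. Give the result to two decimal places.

First mineral: 73.715 g Fe in 242.407 g formula = 30.41 wt% Fe.
Second mineral: 24.013 g Fe in 97.875 g formula = 24.53 wt% Fe.
30.41% − 24.53% gives a difference of 5.88 percentage points.

5.88 percentage points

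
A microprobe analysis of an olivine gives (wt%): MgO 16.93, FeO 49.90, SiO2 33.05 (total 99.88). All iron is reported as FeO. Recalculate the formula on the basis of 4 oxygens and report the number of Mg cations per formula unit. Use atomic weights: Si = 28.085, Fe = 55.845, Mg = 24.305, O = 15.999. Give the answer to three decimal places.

16.93 wt% MgO ÷ 40.304 g/mol = 0.42006 mol, giving 0.42006 Mg and 0.42006 O.
49.90 wt% FeO ÷ 71.844 g/mol = 0.69456 mol, giving 0.69456 Fe and 0.69456 O.
33.05 wt% SiO2 ÷ 60.083 g/mol = 0.55007 mol, giving 0.55007 Si and 1.10014 O.
Oxygen sums to 2.21476; scaling by 4/2.21476 = 1.80606 puts the formula on 4 O.
Mg: 0.42006 × 1.80606 = 0.759 atoms per formula unit.

0.759 Mg apfu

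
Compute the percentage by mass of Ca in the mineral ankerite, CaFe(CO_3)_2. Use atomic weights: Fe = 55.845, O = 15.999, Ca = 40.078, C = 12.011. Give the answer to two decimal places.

Formula mass = 1·40.078 + 1·55.845 + 2·12.011 + 6·15.999 = 215.939 g/mol, of which 40.078 g is Ca.
So Ca makes up 40.078/215.939 = 0.1856 of the mass, i.e. 18.56%.

18.56 weight percent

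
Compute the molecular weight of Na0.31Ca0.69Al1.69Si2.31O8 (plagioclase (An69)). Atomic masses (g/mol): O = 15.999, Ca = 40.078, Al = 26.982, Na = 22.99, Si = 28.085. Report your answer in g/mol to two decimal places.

The formula mass is the sum 0.31(22.99) + 0.69(40.078) + 1.69(26.982) + 2.31(28.085) + 8(15.999).

273.25 g/mol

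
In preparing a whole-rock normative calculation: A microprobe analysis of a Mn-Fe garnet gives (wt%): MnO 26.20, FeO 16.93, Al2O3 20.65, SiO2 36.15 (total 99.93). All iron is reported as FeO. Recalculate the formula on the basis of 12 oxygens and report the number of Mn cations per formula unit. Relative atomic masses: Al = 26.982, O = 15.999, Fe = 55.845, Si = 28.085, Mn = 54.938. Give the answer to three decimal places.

1.835 Mn apfu

MnO (M=70.937): mol = 0.36934; Mn = 0.36934, O = 0.36934.
FeO (M=71.844): mol = 0.23565; Fe = 0.23565, O = 0.23565.
Al2O3 (M=101.961): mol = 0.20253; Al = 0.40506, O = 0.60759.
SiO2 (M=60.083): mol = 0.60167; Si = 0.60167, O = 1.20334.
ΣO = 2.41592; factor = 12/ΣO = 4.96705.
Mn apfu = 0.36934 × 4.96705 = 1.835.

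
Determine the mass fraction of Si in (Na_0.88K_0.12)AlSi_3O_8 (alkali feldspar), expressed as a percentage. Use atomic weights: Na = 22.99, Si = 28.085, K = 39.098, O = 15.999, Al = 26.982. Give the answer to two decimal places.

Molar mass of (Na_0.88K_0.12)AlSi_3O_8: 0.88*22.99 + 0.12*39.098 + 1*26.982 + 3*28.085 + 8*15.999 = 264.152 g/mol.
Mass of Si per formula unit: 3 × 28.085 = 84.255 g.
Weight fraction Si = 84.255 / 264.152 = 0.3190.

31.90 mass %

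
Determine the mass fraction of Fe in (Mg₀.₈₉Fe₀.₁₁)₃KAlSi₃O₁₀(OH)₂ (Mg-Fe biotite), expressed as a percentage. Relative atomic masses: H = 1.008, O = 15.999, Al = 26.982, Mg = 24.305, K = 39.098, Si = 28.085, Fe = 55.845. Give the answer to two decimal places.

Formula mass = 2.67*24.305 + 0.33*55.845 + 1*39.098 + 1*26.982 + 3*28.085 + 12*15.999 + 2*1.008 = 427.662 g/mol, of which 18.429 g is Fe.
So Fe makes up 18.429/427.662 = 0.0431 of the mass, i.e. 4.31%.

4.31 mass %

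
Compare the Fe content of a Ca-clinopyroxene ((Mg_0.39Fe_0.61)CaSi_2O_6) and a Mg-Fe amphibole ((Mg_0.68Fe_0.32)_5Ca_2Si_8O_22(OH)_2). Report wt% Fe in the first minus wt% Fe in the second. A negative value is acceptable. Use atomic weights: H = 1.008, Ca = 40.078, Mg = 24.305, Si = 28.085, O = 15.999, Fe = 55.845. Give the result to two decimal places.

4.09 percentage points

First mineral: 34.065 g Fe in 235.786 g formula = 14.45 wt% Fe.
Second mineral: 89.352 g Fe in 862.817 g formula = 10.36 wt% Fe.
14.45% − 10.36% gives a difference of 4.09 percentage points.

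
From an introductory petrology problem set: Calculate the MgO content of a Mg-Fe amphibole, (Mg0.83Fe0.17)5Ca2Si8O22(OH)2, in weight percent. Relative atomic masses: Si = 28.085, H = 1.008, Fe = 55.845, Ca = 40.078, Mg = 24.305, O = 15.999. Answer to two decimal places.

Formula mass = 839.162 g/mol.
4.15 Mg → 4.1500 mol MgO per formula unit; M(MgO) = 40.304, so MgO mass = 167.262 g.
167.262/839.162 × 100 = 19.93 wt%.

19.93 wt%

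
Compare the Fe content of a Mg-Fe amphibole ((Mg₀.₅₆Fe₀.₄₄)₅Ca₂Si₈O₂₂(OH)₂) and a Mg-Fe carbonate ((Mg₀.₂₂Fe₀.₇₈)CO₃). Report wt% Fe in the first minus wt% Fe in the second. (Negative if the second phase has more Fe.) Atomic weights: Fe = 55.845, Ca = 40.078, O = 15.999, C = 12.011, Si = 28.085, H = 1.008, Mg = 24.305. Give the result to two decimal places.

First mineral: 122.859 g Fe in 881.741 g formula = 13.93 wt% Fe.
Second mineral: 43.559 g Fe in 108.914 g formula = 39.99 wt% Fe.
13.93% − 39.99% gives a difference of -26.06 percentage points.

-26.06 percentage points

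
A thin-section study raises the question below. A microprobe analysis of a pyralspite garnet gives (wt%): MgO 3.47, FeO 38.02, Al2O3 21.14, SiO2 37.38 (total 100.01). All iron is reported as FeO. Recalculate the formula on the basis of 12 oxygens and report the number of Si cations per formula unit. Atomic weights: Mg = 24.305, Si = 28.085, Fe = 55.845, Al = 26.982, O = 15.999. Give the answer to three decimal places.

MgO (M=40.304): mol = 0.08610; Mg = 0.08610, O = 0.08610.
FeO (M=71.844): mol = 0.52920; Fe = 0.52920, O = 0.52920.
Al2O3 (M=101.961): mol = 0.20733; Al = 0.41466, O = 0.62199.
SiO2 (M=60.083): mol = 0.62214; Si = 0.62214, O = 1.24428.
ΣO = 2.48157; factor = 12/ΣO = 4.83565.
Si apfu = 0.62214 × 4.83565 = 3.008.

3.008 Si apfu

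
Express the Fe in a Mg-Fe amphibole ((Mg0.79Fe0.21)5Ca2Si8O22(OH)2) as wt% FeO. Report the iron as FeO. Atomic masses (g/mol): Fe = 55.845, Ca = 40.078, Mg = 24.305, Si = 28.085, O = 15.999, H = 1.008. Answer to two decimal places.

Formula mass = 845.470 g/mol.
1.05 Fe → 1.0500 mol FeO per formula unit; M(FeO) = 71.844, so FeO mass = 75.436 g.
75.436/845.470 × 100 = 8.92 wt%.

8.92 wt%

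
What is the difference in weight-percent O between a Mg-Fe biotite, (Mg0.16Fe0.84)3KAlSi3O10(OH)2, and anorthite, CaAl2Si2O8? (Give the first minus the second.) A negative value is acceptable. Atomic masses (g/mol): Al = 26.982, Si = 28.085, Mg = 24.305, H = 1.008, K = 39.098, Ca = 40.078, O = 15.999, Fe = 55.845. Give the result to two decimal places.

-7.36 percentage points

First mineral: 191.988 g O in 496.735 g formula = 38.65 wt% O.
Second mineral: 127.992 g O in 278.204 g formula = 46.01 wt% O.
38.65% − 46.01% gives a difference of -7.36 percentage points.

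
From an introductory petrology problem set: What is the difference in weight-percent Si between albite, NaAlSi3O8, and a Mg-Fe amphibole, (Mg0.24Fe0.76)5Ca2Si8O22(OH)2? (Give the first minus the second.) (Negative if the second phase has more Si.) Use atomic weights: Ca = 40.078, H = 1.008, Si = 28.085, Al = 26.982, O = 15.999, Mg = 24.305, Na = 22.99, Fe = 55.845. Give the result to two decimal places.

Si in NaAlSi3O8: molar mass 262.219 g/mol; 3×28.085 = 84.255 g → 32.13 wt%.
Si in (Mg0.24Fe0.76)5Ca2Si8O22(OH)2: molar mass 932.205 g/mol; 8×28.085 = 224.680 g → 24.10 wt%.
Difference = 32.13 − 24.10 = 8.03 percentage points.

8.03 percentage points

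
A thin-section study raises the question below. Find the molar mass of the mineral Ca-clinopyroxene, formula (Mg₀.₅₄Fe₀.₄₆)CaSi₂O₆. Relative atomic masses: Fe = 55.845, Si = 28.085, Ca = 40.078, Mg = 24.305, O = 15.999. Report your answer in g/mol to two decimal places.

Mg: 0.54 × 24.305 = 13.1247
Fe: 0.46 × 55.845 = 25.6887
Ca: 1 × 40.078 = 40.0780
Si: 2 × 28.085 = 56.1700
O: 6 × 15.999 = 95.9940
Summing the contributions gives the formula mass.

231.06 g/mol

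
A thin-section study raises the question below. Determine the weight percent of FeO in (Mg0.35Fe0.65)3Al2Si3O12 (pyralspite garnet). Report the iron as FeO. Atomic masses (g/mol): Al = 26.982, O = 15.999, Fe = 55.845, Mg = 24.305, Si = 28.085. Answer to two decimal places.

M((Mg0.35Fe0.65)3Al2Si3O12) = 464.625 g/mol; M(FeO) = 71.844 g/mol.
Moles FeO per formula unit = 1.95 Fe ÷ 1 = 1.9500.
FeO fraction = (1.9500 × 71.844) / 464.625 = 140.096/464.625 = 0.3015.

30.15 wt%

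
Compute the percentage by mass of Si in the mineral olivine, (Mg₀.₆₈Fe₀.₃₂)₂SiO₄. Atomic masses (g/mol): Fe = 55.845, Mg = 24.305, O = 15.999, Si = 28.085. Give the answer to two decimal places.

Molar mass of (Mg₀.₆₈Fe₀.₃₂)₂SiO₄: 1.36·24.305 + 0.64·55.845 + 1·28.085 + 4·15.999 = 160.877 g/mol.
Mass of Si per formula unit: 1 × 28.085 = 28.085 g.
Weight fraction Si = 28.085 / 160.877 = 0.1746.

17.46 weight percent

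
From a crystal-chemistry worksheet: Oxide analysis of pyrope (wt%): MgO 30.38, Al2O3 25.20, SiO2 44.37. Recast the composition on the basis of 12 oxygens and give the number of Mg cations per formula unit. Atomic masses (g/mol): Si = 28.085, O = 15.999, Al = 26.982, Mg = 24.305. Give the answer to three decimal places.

30.38 wt% MgO ÷ 40.304 g/mol = 0.75377 mol, giving 0.75377 Mg and 0.75377 O.
25.20 wt% Al2O3 ÷ 101.961 g/mol = 0.24715 mol, giving 0.49430 Al and 0.74145 O.
44.37 wt% SiO2 ÷ 60.083 g/mol = 0.73848 mol, giving 0.73848 Si and 1.47696 O.
Oxygen sums to 2.97218; scaling by 12/2.97218 = 4.03744 puts the formula on 12 O.
Mg: 0.75377 × 4.03744 = 3.043 atoms per formula unit.

3.043 Mg apfu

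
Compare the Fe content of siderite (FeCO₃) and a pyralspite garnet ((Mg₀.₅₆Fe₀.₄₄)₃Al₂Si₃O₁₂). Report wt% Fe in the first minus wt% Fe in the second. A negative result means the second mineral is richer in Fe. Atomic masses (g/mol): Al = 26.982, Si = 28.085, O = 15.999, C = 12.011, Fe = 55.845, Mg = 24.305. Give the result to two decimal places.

31.63 percentage points

Fe in FeCO₃: molar mass 115.853 g/mol; 1×55.845 = 55.845 g → 48.20 wt%.
Fe in (Mg₀.₅₆Fe₀.₄₄)₃Al₂Si₃O₁₂: molar mass 444.755 g/mol; 1.32×55.845 = 73.715 g → 16.57 wt%.
Difference = 48.20 − 16.57 = 31.63 percentage points.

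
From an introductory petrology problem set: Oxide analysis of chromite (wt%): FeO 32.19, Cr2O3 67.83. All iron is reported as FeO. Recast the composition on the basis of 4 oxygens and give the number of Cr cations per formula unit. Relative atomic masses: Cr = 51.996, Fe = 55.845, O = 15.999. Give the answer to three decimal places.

32.19 wt% FeO ÷ 71.844 g/mol = 0.44805 mol, giving 0.44805 Fe and 0.44805 O.
67.83 wt% Cr2O3 ÷ 151.989 g/mol = 0.44628 mol, giving 0.89256 Cr and 1.33884 O.
Oxygen sums to 1.78689; scaling by 4/1.78689 = 2.23853 puts the formula on 4 O.
Cr: 0.89256 × 2.23853 = 1.998 atoms per formula unit.

1.998 Cr apfu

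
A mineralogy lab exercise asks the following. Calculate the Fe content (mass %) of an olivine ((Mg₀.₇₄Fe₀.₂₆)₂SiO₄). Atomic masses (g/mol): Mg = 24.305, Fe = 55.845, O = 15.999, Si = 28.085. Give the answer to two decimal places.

Molar mass of (Mg₀.₇₄Fe₀.₂₆)₂SiO₄: 1.48·24.305 + 0.52·55.845 + 1·28.085 + 4·15.999 = 157.092 g/mol.
Mass of Fe per formula unit: 0.52 × 55.845 = 29.039 g.
Weight fraction Fe = 29.039 / 157.092 = 0.1849.

18.49 mass %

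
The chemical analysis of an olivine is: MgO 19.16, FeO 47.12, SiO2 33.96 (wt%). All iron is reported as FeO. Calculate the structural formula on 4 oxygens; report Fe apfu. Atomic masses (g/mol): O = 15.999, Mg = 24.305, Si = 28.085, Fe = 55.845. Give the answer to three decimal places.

MgO (M=40.304): mol = 0.47539; Mg = 0.47539, O = 0.47539.
FeO (M=71.844): mol = 0.65587; Fe = 0.65587, O = 0.65587.
SiO2 (M=60.083): mol = 0.56522; Si = 0.56522, O = 1.13044.
ΣO = 2.26170; factor = 4/ΣO = 1.76858.
Fe apfu = 0.65587 × 1.76858 = 1.160.

1.160 Fe apfu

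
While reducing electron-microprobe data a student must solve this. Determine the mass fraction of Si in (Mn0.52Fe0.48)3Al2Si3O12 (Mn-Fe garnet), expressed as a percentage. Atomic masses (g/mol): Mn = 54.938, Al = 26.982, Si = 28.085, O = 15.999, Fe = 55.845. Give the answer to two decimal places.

Formula mass = 1.56*54.938 + 1.44*55.845 + 2*26.982 + 3*28.085 + 12*15.999 = 496.327 g/mol, of which 84.255 g is Si.
So Si makes up 84.255/496.327 = 0.1698 of the mass, i.e. 16.98%.

16.98 wt%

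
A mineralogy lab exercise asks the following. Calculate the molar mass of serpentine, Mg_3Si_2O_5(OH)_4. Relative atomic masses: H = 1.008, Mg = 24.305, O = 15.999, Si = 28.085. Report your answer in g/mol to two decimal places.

M = 3×24.305 + 2×28.085 + 9×15.999 + 4×1.008

277.11 g/mol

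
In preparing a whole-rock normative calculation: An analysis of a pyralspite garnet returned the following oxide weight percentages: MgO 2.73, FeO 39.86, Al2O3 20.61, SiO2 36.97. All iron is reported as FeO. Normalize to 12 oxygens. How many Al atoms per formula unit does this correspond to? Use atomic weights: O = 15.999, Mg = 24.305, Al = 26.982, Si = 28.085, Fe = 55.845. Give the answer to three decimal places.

1.972 Al apfu

2.73 wt% MgO ÷ 40.304 g/mol = 0.06774 mol, giving 0.06774 Mg and 0.06774 O.
39.86 wt% FeO ÷ 71.844 g/mol = 0.55481 mol, giving 0.55481 Fe and 0.55481 O.
20.61 wt% Al2O3 ÷ 101.961 g/mol = 0.20214 mol, giving 0.40428 Al and 0.60642 O.
36.97 wt% SiO2 ÷ 60.083 g/mol = 0.61532 mol, giving 0.61532 Si and 1.23064 O.
Oxygen sums to 2.45961; scaling by 12/2.45961 = 4.87882 puts the formula on 12 O.
Al: 0.40428 × 4.87882 = 1.972 atoms per formula unit.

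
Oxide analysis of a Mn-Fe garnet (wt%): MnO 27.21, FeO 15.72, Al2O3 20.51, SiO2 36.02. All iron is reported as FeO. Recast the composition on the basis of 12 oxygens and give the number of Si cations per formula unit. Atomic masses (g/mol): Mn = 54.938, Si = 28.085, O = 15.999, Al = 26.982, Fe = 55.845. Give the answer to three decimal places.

MnO (M=70.937): mol = 0.38358; Mn = 0.38358, O = 0.38358.
FeO (M=71.844): mol = 0.21881; Fe = 0.21881, O = 0.21881.
Al2O3 (M=101.961): mol = 0.20116; Al = 0.40232, O = 0.60348.
SiO2 (M=60.083): mol = 0.59950; Si = 0.59950, O = 1.19900.
ΣO = 2.40487; factor = 12/ΣO = 4.98987.
Si apfu = 0.59950 × 4.98987 = 2.991.

2.991 Si apfu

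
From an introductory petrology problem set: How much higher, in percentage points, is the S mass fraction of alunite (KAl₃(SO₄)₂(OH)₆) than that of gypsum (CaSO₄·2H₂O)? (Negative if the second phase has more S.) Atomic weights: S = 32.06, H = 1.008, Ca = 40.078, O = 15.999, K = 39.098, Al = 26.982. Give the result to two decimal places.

First mineral: 64.120 g S in 414.198 g formula = 15.48 wt% S.
Second mineral: 32.060 g S in 172.164 g formula = 18.62 wt% S.
15.48% − 18.62% gives a difference of -3.14 percentage points.

-3.14 percentage points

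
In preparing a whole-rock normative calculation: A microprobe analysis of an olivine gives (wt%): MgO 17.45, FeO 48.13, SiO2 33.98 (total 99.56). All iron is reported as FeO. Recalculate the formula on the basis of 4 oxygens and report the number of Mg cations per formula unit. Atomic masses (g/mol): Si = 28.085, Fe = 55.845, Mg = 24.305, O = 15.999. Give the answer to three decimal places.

17.45 wt% MgO ÷ 40.304 g/mol = 0.43296 mol, giving 0.43296 Mg and 0.43296 O.
48.13 wt% FeO ÷ 71.844 g/mol = 0.66992 mol, giving 0.66992 Fe and 0.66992 O.
33.98 wt% SiO2 ÷ 60.083 g/mol = 0.56555 mol, giving 0.56555 Si and 1.13110 O.
Oxygen sums to 2.23398; scaling by 4/2.23398 = 1.79053 puts the formula on 4 O.
Mg: 0.43296 × 1.79053 = 0.775 atoms per formula unit.

0.775 Mg apfu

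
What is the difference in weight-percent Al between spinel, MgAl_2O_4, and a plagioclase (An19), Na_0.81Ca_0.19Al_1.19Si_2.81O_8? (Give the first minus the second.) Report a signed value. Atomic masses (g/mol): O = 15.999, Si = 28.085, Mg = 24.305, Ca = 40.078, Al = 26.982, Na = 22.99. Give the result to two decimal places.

25.83 percentage points

Al in MgAl_2O_4: molar mass 142.265 g/mol; 2×26.982 = 53.964 g → 37.93 wt%.
Al in Na_0.81Ca_0.19Al_1.19Si_2.81O_8: molar mass 265.256 g/mol; 1.19×26.982 = 32.109 g → 12.10 wt%.
Difference = 37.93 − 12.10 = 25.83 percentage points.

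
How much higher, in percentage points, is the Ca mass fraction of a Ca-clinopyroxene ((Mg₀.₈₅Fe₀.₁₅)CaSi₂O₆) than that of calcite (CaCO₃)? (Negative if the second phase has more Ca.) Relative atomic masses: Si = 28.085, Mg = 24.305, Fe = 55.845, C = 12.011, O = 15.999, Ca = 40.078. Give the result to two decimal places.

-21.93 percentage points

First mineral: 40.078 g Ca in 221.278 g formula = 18.11 wt% Ca.
Second mineral: 40.078 g Ca in 100.086 g formula = 40.04 wt% Ca.
18.11% − 40.04% gives a difference of -21.93 percentage points.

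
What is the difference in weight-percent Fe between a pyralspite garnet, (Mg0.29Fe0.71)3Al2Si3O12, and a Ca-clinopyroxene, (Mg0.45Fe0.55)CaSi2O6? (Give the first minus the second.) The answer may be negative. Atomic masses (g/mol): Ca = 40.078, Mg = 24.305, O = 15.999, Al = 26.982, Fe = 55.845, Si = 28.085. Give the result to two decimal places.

12.16 percentage points

M((Mg0.29Fe0.71)3Al2Si3O12) = 470.302 g/mol, so wt% Fe = 118.950/470.302 × 100 = 25.29%.
M((Mg0.45Fe0.55)CaSi2O6) = 233.894 g/mol, so wt% Fe = 30.715/233.894 × 100 = 13.13%.
25.29 − 13.13 = 12.16 pp.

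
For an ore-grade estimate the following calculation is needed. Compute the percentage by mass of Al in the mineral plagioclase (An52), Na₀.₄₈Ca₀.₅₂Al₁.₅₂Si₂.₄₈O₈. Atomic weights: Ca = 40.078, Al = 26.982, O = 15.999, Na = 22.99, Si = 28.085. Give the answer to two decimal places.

M(Na₀.₄₈Ca₀.₅₂Al₁.₅₂Si₂.₄₈O₈) = 270.531 g/mol.
Al contributes 1.52 × 26.982 = 41.013 g per mole.
41.013/270.531 = 0.1516 → 15.16%.

15.16 weight percent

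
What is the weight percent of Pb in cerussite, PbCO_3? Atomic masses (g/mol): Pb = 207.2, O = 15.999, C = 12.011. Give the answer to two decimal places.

Formula mass = 1*207.2 + 1*12.011 + 3*15.999 = 267.208 g/mol, of which 207.200 g is Pb.
So Pb makes up 207.200/267.208 = 0.7754 of the mass, i.e. 77.54%.

77.54 weight percent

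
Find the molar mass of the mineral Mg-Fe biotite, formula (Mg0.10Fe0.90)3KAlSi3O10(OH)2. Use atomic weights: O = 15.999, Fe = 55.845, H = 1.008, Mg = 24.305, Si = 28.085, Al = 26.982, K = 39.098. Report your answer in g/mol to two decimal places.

502.41 g/mol

M = 0.30·24.305 + 2.70·55.845 + 1·39.098 + 1·26.982 + 3·28.085 + 12·15.999 + 2·1.008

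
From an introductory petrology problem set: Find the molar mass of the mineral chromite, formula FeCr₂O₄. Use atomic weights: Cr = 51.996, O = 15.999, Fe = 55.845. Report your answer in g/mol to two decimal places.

The formula mass is the sum 1×55.845 + 2×51.996 + 4×15.999.

223.83 g/mol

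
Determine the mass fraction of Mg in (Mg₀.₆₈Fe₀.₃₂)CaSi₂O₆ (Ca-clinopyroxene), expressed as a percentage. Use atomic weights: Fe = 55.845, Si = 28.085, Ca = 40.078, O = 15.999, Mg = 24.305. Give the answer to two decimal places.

7.29 weight percent

Molar mass of (Mg₀.₆₈Fe₀.₃₂)CaSi₂O₆: 0.68×24.305 + 0.32×55.845 + 1×40.078 + 2×28.085 + 6×15.999 = 226.640 g/mol.
Mass of Mg per formula unit: 0.68 × 24.305 = 16.527 g.
Weight fraction Mg = 16.527 / 226.640 = 0.0729.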